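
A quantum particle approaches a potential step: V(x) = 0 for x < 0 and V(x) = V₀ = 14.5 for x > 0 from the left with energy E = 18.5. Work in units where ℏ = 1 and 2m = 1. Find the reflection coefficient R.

The wavenumbers are k₁ = √(2mE)/ℏ = 4.301 on the left and k₂ = √(2m(E − V₀))/ℏ = 2.000 on the right.
Matching ψ and ψ′ at x = 0 gives r = (k₁ − k₂)/(k₁ + k₂), so R = r² = 0.1334 and T = 1 − R = 0.8666.

R = 0.133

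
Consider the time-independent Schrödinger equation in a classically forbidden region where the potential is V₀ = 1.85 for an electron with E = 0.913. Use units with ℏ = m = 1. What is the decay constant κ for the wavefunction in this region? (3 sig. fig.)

κ = 1.37

Since E < V₀ the TISE in this region is ψ'' = κ²ψ with κ = √(2m(V₀ − E))/ℏ.
κ = √(2 × 1 × 0.937) = 1.369.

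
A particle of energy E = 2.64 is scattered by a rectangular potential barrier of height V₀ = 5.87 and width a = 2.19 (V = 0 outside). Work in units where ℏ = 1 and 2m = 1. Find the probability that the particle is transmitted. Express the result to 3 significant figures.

T = 0.00151

Since E < V₀ the interior solution is evanescent with decay constant κ = √(2m(V₀ − E))/ℏ = 1.797.
κa = 3.936, sinh(κa) = 25.59.
The exact tunnelling result is T⁻¹ = 1 + V₀² sinh²(κa) / [4E(V₀ − E)] = 662.8, so T = 0.00151.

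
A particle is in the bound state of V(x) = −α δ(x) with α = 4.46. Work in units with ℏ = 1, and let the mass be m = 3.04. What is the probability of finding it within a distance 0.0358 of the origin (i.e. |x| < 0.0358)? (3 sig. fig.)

P = 0.621

The normalised bound state is ψ = √κ e^{−κ|x|} with κ = mα/ℏ² = 13.56.
P(|x| < d) = ∫_{−d}^{d} κ e^{−2κ|x|} dx = 1 − e^{−2κd} = 1 − e^{−0.9708} = 0.6212.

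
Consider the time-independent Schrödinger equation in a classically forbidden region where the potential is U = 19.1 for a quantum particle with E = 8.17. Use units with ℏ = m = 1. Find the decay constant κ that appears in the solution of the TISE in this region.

κ = 4.68

Since E < U the TISE in this region is ψ'' = κ²ψ with κ = √(2m(U − E))/ℏ.
κ = √(2 × 1 × 10.93) = 4.675.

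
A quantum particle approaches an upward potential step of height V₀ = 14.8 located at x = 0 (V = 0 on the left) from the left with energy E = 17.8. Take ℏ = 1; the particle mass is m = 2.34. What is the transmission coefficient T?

On each side the TISE gives plane waves with k = √(2m(E − V))/ℏ: k₁ = √(2·2.34·17.8) = 9.127, k₂ = √(2·2.34·3) = 3.747.
Matching ψ and ψ′ at x = 0 gives r = (k₁ − k₂)/(k₁ + k₂), so R = r² = 0.1746 and T = 1 − R = 0.8254.

T = 0.825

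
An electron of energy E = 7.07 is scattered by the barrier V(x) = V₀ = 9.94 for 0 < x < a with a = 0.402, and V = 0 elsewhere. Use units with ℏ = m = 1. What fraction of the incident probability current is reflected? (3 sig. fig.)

E < V₀: inside the barrier ψ ∝ e^{±κx} with κ = √(2m(V₀ − E))/ℏ = 2.396.
κa = 0.9631, sinh(κa) = 1.119.
The exact tunnelling result is T⁻¹ = 1 + V₀² sinh²(κa) / [4E(V₀ − E)] = 2.525, so T = 0.396.
R = 1 − T = 0.604.

R = 0.604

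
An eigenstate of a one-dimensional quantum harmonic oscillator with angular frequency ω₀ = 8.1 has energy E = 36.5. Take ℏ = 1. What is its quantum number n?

E_n = ℏω₀(n + ½) ⇒ n = E/(ℏω₀) − ½ = 36.5/8.1 − 0.5 = 4.006 → n = 4.

n = 4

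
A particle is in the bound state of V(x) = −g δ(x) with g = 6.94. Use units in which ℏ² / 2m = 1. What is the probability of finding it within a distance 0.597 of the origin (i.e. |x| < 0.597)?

P = 0.984

The normalised bound state is ψ = √κ e^{−κ|x|} with κ = mg/ℏ² = 3.470.
P(|x| < d) = ∫_{−d}^{d} κ e^{−2κ|x|} dx = 1 − e^{−2κd} = 1 − e^{−4.143} = 0.9841.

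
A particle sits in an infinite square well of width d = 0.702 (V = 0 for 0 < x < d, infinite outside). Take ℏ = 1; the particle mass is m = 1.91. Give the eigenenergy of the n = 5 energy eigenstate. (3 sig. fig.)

E = 131

Requiring ψ(0) = ψ(d) = 0 quantises k = nπ/d, hence E_n = ℏ²k²/2m = n²π²ℏ²/(2md²).
E_5 = 5² × π² / (2 × 1.91 × 0.702²) = 131.1.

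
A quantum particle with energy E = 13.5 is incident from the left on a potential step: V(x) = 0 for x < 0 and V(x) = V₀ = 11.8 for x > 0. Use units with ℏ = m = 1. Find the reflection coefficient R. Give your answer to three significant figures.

The wavenumbers are k₁ = √(2mE)/ℏ = 5.196 on the left and k₂ = √(2m(E − V₀))/ℏ = 1.844 on the right.
Continuity of ψ and ψ′ at the step yields the reflection amplitude r = (k₁ − k₂)/(k₁ + k₂) = 0.4762; thus R = |r|² = 0.2267, T = 0.7733.

R = 0.227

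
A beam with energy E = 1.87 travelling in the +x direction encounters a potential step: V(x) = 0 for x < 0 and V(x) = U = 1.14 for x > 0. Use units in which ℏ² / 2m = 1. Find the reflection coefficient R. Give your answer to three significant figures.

On each side the TISE gives plane waves with k = √(2m(E − V))/ℏ: k₁ = √(2·½·1.87) = 1.367, k₂ = √(2·½·0.73) = 0.8544.
Continuity of ψ and ψ′ at the step yields the reflection amplitude r = (k₁ − k₂)/(k₁ + k₂) = 0.2309; thus R = |r|² = 0.05332, T = 0.9467.

R = 0.0533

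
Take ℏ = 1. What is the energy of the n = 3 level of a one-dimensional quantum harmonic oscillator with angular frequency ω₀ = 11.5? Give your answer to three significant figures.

Using E_n = (n + ½)ℏω₀: E_3 = 3.5 × 11.5 = 40.25.

E = 40.3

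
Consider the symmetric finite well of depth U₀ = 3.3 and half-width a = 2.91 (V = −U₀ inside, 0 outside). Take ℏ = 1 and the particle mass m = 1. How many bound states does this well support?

Define the well-strength parameter z₀ = (a/ℏ)√(2mU₀) = 2.91 × √(2·1·3.3) = 7.476.
The even/odd transcendental equations gain one root per π/2 in z₀, giving N = 1 + ⌊2z₀/π⌋ = 1 + ⌊4.759⌋ = 5.

N = 5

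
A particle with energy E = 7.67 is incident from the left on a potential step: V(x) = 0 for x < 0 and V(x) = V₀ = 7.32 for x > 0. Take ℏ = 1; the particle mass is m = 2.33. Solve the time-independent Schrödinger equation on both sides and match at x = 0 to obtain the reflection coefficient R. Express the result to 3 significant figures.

R = 0.420

The wavenumbers are k₁ = √(2mE)/ℏ = 5.978 on the left and k₂ = √(2m(E − V₀))/ℏ = 1.277 on the right.
Matching ψ and ψ′ at x = 0 gives r = (k₁ − k₂)/(k₁ + k₂), so R = r² = 0.4199 and T = 1 − R = 0.5801.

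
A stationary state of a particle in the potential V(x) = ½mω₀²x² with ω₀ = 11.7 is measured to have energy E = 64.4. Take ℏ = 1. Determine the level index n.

E_n = ℏω₀(n + ½) ⇒ n = E/(ℏω₀) − ½ = 64.4/11.7 − 0.5 = 5.004 → n = 5.

n = 5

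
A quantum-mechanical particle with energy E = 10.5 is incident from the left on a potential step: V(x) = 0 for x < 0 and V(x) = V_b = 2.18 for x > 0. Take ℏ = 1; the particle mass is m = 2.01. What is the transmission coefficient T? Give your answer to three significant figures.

T = 0.997

On each side the TISE gives plane waves with k = √(2m(E − V))/ℏ: k₁ = √(2·2.01·10.5) = 6.497, k₂ = √(2·2.01·8.32) = 5.783.
Matching ψ and ψ′ at x = 0 gives r = (k₁ − k₂)/(k₁ + k₂), so R = r² = 0.003377 and T = 1 − R = 0.9966.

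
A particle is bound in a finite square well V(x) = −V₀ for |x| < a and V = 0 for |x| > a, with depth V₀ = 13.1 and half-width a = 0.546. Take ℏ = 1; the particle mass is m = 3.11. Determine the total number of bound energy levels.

Define the well-strength parameter z₀ = (a/ℏ)√(2mV₀) = 0.546 × √(2·3.11·13.1) = 4.929.
The even/odd transcendental equations gain one root per π/2 in z₀, giving N = 1 + ⌊2z₀/π⌋ = 1 + ⌊3.138⌋ = 4.

N = 4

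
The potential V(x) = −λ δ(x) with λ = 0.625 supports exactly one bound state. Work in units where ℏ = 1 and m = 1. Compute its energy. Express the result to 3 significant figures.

The bound state is ψ(x) = √κ e^{−κ|x|}. The derivative jump ψ'(0⁺) − ψ'(0⁻) = −(2mλ/ℏ²)ψ(0) fixes κ = mλ/ℏ² = 0.6250.
Then E = −ℏ²κ²/(2m) = −mλ²/(2ℏ²) = -0.1953.

E = -0.195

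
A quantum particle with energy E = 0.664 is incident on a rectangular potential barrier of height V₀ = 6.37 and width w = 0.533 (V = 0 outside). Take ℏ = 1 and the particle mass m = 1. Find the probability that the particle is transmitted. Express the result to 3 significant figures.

Since E < V₀ the interior solution is evanescent with decay constant κ = √(2m(V₀ − E))/ℏ = 3.378.
κw = 1.801, sinh(κw) = 2.944.
Matching ψ, ψ′ at both faces gives T = [1 + V₀² sinh²(κw) / (4E(V₀ − E))]⁻¹ = 1/24.20 = 0.0413.

T = 0.0413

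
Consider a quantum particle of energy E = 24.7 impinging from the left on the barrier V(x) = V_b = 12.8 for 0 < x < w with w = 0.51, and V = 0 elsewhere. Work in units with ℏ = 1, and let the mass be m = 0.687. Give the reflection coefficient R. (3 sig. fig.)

Above the barrier the interior wavenumber is k₂ = √(2m(E − V_b))/ℏ = 4.044, giving phase k₂w = 2.062.
T = [1 + V_b² sin²(k₂w) / (4E(E − V_b))]⁻¹ = 1/1.108 = 0.902.
R = 1 − T = 0.0977.

R = 0.0977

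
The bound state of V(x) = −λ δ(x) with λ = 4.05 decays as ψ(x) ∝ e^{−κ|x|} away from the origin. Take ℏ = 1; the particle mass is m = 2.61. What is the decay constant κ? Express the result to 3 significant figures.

Integrate −(ℏ²/2m)ψ'' − λδ(x)ψ = Eψ from −ε to +ε: the ψ'' term gives ψ'(0⁺) − ψ'(0⁻) and the δ term gives −(2mλ/ℏ²)ψ(0).
With ψ ∝ e^{−κ|x|} this yields −2κ = −2mλ/ℏ², so κ = mλ/ℏ² = 10.57.

κ = 10.6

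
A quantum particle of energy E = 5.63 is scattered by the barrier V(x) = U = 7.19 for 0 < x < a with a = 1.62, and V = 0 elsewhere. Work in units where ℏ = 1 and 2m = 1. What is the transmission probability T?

T = 0.0469

Since E < U the interior solution is evanescent with decay constant κ = √(2m(U − E))/ℏ = 1.249.
κa = 2.023, sinh(κa) = 3.716.
The exact tunnelling result is T⁻¹ = 1 + U² sinh²(κa) / [4E(U − E)] = 21.32, so T = 0.0469.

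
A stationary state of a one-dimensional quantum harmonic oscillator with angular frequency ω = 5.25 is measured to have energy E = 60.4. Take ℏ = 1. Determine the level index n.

n = 11

Invert E_n = (n + ½)ℏω: n = E/ℏω − ½ = 11.005, so n = 11.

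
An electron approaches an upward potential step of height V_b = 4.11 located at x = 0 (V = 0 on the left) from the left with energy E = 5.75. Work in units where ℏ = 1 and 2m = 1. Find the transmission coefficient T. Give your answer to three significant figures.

On each side the TISE gives plane waves with k = √(2m(E − V))/ℏ: k₁ = √(2·½·5.75) = 2.398, k₂ = √(2·½·1.64) = 1.281.
Matching ψ and ψ′ at x = 0 gives r = (k₁ − k₂)/(k₁ + k₂), so R = r² = 0.09225 and T = 1 − R = 0.9077.

T = 0.908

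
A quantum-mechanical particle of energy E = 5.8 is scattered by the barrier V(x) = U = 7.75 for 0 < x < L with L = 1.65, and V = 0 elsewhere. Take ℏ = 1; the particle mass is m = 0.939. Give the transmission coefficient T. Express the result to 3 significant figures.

E < U: inside the barrier ψ ∝ e^{±κx} with κ = √(2m(U − E))/ℏ = 1.914.
κL = 3.158, sinh(κL) = 11.74.
Matching ψ, ψ′ at both faces gives T = [1 + U² sinh²(κL) / (4E(U − E))]⁻¹ = 1/183.8 = 0.00544.

T = 0.00544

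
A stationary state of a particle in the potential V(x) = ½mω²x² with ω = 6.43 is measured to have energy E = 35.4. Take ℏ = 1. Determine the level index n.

n = 5

E_n = ℏω(n + ½) ⇒ n = E/(ℏω) − ½ = 35.4/6.43 − 0.5 = 5.005 → n = 5.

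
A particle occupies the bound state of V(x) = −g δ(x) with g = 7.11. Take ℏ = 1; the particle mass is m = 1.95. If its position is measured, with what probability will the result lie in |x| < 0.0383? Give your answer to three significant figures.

The normalised bound state is ψ = √κ e^{−κ|x|} with κ = mg/ℏ² = 13.86.
P(|x| < d) = ∫_{−d}^{d} κ e^{−2κ|x|} dx = 1 − e^{−2κd} = 1 − e^{−1.062} = 0.6542.

P = 0.654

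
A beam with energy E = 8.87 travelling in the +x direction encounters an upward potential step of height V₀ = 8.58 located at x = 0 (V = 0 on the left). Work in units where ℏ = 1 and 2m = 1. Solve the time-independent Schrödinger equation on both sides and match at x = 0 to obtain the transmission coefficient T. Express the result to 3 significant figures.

On each side the TISE gives plane waves with k = √(2m(E − V))/ℏ: k₁ = √(2·½·8.87) = 2.978, k₂ = √(2·½·0.29) = 0.5385.
Matching ψ and ψ′ at x = 0 gives r = (k₁ − k₂)/(k₁ + k₂), so R = r² = 0.4813 and T = 1 − R = 0.5187.

T = 0.519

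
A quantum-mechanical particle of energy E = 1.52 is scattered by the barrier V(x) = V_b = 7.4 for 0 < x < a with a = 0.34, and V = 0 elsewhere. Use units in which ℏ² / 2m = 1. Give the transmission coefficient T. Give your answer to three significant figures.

T = 0.435

Since E < V_b the interior solution is evanescent with decay constant κ = √(2m(V_b − E))/ℏ = 2.425.
κa = 0.8245, sinh(κa) = 0.9211.
The exact tunnelling result is T⁻¹ = 1 + V_b² sinh²(κa) / [4E(V_b − E)] = 2.300, so T = 0.435.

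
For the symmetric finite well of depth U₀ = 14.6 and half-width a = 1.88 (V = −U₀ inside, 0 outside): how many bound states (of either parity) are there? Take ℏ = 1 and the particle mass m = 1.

Define the well-strength parameter z₀ = (a/ℏ)√(2mU₀) = 1.88 × √(2·1·14.6) = 10.16.
The even/odd transcendental equations gain one root per π/2 in z₀, giving N = 1 + ⌊2z₀/π⌋ = 1 + ⌊6.467⌋ = 7.

N = 7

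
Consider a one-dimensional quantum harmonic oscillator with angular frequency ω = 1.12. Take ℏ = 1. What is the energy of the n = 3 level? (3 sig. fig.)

E = 3.92

The oscillator eigenvalues are E_n = ℏω(n + ½), so E_3 = 1.12 × 3.5 = 3.920.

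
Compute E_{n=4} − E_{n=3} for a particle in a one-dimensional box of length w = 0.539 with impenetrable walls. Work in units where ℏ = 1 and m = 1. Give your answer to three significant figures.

ΔE = 119

E_n = n²π²ℏ²/(2mw²), so ΔE = (4² − 3²) π²ℏ²/(2mw²).
ΔE = 7 × π² / (2 × 1 × 0.539²) = 118.9.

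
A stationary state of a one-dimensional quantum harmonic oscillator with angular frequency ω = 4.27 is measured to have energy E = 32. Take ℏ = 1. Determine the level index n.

n = 7

Invert E_n = (n + ½)ℏω: n = E/ℏω − ½ = 6.994, so n = 7.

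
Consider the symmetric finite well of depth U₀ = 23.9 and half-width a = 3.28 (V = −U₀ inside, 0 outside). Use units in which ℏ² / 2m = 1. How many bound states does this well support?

The dimensionless depth is z₀ = a√(2mU₀)/ℏ = 3.28 × √(23.90) = 16.04.
A new bound state (alternating even/odd) appears each time z₀ passes a multiple of π/2, so N = ⌊2z₀/π⌋ + 1 = ⌊10.21⌋ + 1 = 11.

N = 11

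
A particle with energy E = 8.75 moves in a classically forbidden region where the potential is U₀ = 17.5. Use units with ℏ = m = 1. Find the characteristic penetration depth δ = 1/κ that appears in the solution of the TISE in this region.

Since E < U₀ the TISE in this region is ψ'' = κ²ψ with κ = √(2m(U₀ − E))/ℏ.
κ = √(2 × 1 × 8.75) = 4.183. The penetration depth is δ = 1/κ = 0.239.

δ = 0.239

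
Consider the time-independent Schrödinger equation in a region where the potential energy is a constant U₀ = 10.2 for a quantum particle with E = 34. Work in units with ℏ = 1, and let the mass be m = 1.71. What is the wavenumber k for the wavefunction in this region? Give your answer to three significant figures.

With E > U₀ the solution is oscillatory, ψ ∝ e^{±ikx} with k = √(2m(E − U₀))/ℏ.
k = √(2 × 1.71 × 23.8) = 9.022.

k = 9.02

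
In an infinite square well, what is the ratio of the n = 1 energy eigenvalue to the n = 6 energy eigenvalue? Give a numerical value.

E_n = n²π²ℏ²/(2mL²) so the ratio is n₂²/n₁² = 1/36 = 0.0277778.

0.0277778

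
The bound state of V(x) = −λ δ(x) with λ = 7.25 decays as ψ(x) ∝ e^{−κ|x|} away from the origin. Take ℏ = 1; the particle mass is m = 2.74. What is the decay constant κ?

κ = 19.9

Integrate −(ℏ²/2m)ψ'' − λδ(x)ψ = Eψ from −ε to +ε: the ψ'' term gives ψ'(0⁺) − ψ'(0⁻) and the δ term gives −(2mλ/ℏ²)ψ(0).
With ψ ∝ e^{−κ|x|} this yields −2κ = −2mλ/ℏ², so κ = mλ/ℏ² = 19.87.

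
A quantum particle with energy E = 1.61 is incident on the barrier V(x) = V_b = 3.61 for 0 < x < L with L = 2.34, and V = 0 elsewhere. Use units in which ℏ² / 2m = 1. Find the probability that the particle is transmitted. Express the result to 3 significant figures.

E < V_b: inside the barrier ψ ∝ e^{±κx} with κ = √(2m(V_b − E))/ℏ = 1.414.
κL = 3.309, sinh(κL) = 13.66.
The exact tunnelling result is T⁻¹ = 1 + V_b² sinh²(κL) / [4E(V_b − E)] = 189.9, so T = 0.00527.

T = 0.00527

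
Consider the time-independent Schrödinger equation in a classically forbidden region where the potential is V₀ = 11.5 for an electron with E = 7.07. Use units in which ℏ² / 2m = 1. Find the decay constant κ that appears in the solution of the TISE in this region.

κ = 2.10

Since E < V₀ the TISE in this region is ψ'' = κ²ψ with κ = √(2m(V₀ − E))/ℏ.
κ = √(2 × 0.5 × 4.43) = 2.105.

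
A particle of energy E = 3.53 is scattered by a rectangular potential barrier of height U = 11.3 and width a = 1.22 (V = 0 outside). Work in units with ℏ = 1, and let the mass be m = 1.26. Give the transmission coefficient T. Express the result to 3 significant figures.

T = 0.0000703

E < U: inside the barrier ψ ∝ e^{±κx} with κ = √(2m(U − E))/ℏ = 4.425.
κa = 5.398, sinh(κa) = 110.5.
The exact tunnelling result is T⁻¹ = 1 + U² sinh²(κa) / [4E(U − E)] = 14220, so T = 0.0000703.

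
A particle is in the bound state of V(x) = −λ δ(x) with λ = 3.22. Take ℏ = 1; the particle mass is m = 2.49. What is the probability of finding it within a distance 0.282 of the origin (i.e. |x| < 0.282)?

P = 0.989

The normalised bound state is ψ = √κ e^{−κ|x|} with κ = mλ/ℏ² = 8.018.
P(|x| < d) = ∫_{−d}^{d} κ e^{−2κ|x|} dx = 1 − e^{−2κd} = 1 − e^{−4.522} = 0.9891.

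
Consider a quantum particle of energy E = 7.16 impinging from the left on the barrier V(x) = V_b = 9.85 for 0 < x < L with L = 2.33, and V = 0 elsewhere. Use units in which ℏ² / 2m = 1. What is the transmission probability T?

Since E < V_b the interior solution is evanescent with decay constant κ = √(2m(V_b − E))/ℏ = 1.640.
κL = 3.821, sinh(κL) = 22.83.
The exact tunnelling result is T⁻¹ = 1 + V_b² sinh²(κL) / [4E(V_b − E)] = 657.1, so T = 0.00152.

T = 0.00152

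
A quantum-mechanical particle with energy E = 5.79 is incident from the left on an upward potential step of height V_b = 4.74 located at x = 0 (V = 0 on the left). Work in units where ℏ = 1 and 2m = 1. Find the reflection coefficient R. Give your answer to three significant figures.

R = 0.162

The wavenumbers are k₁ = √(2mE)/ℏ = 2.406 on the left and k₂ = √(2m(E − V_b))/ℏ = 1.025 on the right.
Continuity of ψ and ψ′ at the step yields the reflection amplitude r = (k₁ − k₂)/(k₁ + k₂) = 0.4027; thus R = |r|² = 0.1621, T = 0.8379.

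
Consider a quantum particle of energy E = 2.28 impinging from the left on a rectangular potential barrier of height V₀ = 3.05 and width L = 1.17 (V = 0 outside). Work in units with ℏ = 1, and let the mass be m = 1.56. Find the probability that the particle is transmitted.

E < V₀: inside the barrier ψ ∝ e^{±κx} with κ = √(2m(V₀ − E))/ℏ = 1.550.
κL = 1.813, sinh(κL) = 2.984.
The exact tunnelling result is T⁻¹ = 1 + V₀² sinh²(κL) / [4E(V₀ − E)] = 12.80, so T = 0.0781.

T = 0.0781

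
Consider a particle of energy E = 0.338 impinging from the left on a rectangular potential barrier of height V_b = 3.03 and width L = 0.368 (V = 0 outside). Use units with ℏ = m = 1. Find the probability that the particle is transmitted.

Since E < V_b the interior solution is evanescent with decay constant κ = √(2m(V_b − E))/ℏ = 2.320.
κL = 0.8539, sinh(κL) = 0.9615.
Matching ψ, ψ′ at both faces gives T = [1 + V_b² sinh²(κL) / (4E(V_b − E))]⁻¹ = 1/3.332 = 0.300.

T = 0.300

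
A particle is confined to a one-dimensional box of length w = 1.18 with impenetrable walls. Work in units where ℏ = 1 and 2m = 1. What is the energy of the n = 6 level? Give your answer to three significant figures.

Requiring ψ(0) = ψ(w) = 0 quantises k = nπ/w, hence E_n = ℏ²k²/2m = n²π²ℏ²/(2mw²).
E_6 = 6² × π² / (2 × 0.5 × 1.18²) = 255.2.

E = 255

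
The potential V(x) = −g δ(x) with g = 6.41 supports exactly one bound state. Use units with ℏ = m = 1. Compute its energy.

E = -20.5

The bound state is ψ(x) = √κ e^{−κ|x|}. The derivative jump ψ'(0⁺) − ψ'(0⁻) = −(2mg/ℏ²)ψ(0) fixes κ = mg/ℏ² = 6.410.
Then E = −ℏ²κ²/(2m) = −mg²/(2ℏ²) = -20.54.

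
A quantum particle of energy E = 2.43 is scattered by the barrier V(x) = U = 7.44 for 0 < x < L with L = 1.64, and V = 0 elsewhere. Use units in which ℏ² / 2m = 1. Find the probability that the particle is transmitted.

T = 0.00228

E < U: inside the barrier ψ ∝ e^{±κx} with κ = √(2m(U − E))/ℏ = 2.238.
κL = 3.671, sinh(κL) = 19.63.
The exact tunnelling result is T⁻¹ = 1 + U² sinh²(κL) / [4E(U − E)] = 439.0, so T = 0.00228.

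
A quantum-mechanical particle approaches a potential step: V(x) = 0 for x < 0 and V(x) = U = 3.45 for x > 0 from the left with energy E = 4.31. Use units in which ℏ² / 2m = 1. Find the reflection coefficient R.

R = 0.146

On each side the TISE gives plane waves with k = √(2m(E − V))/ℏ: k₁ = √(2·½·4.31) = 2.076, k₂ = √(2·½·0.86) = 0.9274.
Matching ψ and ψ′ at x = 0 gives r = (k₁ − k₂)/(k₁ + k₂), so R = r² = 0.1463 and T = 1 − R = 0.8537.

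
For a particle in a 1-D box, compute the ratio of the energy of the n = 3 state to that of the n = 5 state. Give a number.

0.36

E_n = n²π²ℏ²/(2mL²) so the ratio is n₂²/n₁² = 9/25 = 0.36.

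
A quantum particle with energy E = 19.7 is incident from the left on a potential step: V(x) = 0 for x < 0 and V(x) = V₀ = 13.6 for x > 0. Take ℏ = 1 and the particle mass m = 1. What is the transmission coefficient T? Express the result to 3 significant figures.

T = 0.919

The wavenumbers are k₁ = √(2mE)/ℏ = 6.277 on the left and k₂ = √(2m(E − V₀))/ℏ = 3.493 on the right.
Continuity of ψ and ψ′ at the step yields the reflection amplitude r = (k₁ − k₂)/(k₁ + k₂) = 0.2850; thus R = |r|² = 0.08121, T = 0.9188.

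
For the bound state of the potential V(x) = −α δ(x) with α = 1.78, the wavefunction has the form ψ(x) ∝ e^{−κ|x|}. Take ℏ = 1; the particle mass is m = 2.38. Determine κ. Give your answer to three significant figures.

κ = 4.24

Integrating the TISE across x = 0 gives the cusp condition ψ'(0⁺) − ψ'(0⁻) = −(2mα/ℏ²)ψ(0).
With ψ ∝ e^{−κ|x|} this yields −2κ = −2mα/ℏ², so κ = mα/ℏ² = 4.236.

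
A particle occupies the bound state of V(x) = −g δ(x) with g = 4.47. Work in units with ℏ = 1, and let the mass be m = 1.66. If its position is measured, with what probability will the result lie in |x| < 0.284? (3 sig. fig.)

P = 0.985

The normalised bound state is ψ = √κ e^{−κ|x|} with κ = mg/ℏ² = 7.420.
P(|x| < d) = ∫_{−d}^{d} κ e^{−2κ|x|} dx = 1 − e^{−2κd} = 1 − e^{−4.215} = 0.9852.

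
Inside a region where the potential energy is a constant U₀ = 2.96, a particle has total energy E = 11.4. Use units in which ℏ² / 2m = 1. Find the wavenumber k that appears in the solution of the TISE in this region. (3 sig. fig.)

k = 2.91

With E > U₀ the solution is oscillatory, ψ ∝ e^{±ikx} with k = √(2m(E − U₀))/ℏ.
k = √(2 × 0.5 × 8.44) = 2.905.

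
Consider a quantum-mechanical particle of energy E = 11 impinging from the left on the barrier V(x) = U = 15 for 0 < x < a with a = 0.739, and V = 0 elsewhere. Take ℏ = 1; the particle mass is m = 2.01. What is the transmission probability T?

Since E < U the interior solution is evanescent with decay constant κ = √(2m(U − E))/ℏ = 4.010.
κa = 2.963, sinh(κa) = 9.656.
Matching ψ, ψ′ at both faces gives T = [1 + U² sinh²(κa) / (4E(U − E))]⁻¹ = 1/120.2 = 0.00832.

T = 0.00832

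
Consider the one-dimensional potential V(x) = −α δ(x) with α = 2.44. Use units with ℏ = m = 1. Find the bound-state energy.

E = -2.98

For x ≠ 0 the bound state is ψ ∝ e^{−κ|x|}; integrating the TISE across the delta gives the cusp condition 2κ = 2mα/ℏ², so κ = 2.440.
Then E = −ℏ²κ²/(2m) = −mα²/(2ℏ²) = -2.977.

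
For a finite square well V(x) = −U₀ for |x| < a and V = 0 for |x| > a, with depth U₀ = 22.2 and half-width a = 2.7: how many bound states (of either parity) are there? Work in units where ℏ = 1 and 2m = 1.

N = 9

The dimensionless depth is z₀ = a√(2mU₀)/ℏ = 2.7 × √(22.20) = 12.72.
A new bound state (alternating even/odd) appears each time z₀ passes a multiple of π/2, so N = ⌊2z₀/π⌋ + 1 = ⌊8.099⌋ + 1 = 9.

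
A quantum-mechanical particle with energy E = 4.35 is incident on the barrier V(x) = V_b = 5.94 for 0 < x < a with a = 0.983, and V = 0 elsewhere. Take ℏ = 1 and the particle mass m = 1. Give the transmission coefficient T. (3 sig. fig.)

E < V_b: inside the barrier ψ ∝ e^{±κx} with κ = √(2m(V_b − E))/ℏ = 1.783.
κa = 1.753, sinh(κa) = 2.799.
The exact tunnelling result is T⁻¹ = 1 + V_b² sinh²(κa) / [4E(V_b − E)] = 10.99, so T = 0.0910.

T = 0.0910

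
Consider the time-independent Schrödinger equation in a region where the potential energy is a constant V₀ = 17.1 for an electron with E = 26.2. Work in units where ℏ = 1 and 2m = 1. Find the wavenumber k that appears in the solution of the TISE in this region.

With E > V₀ the solution is oscillatory, ψ ∝ e^{±ikx} with k = √(2m(E − V₀))/ℏ.
k = √(2 × 0.5 × 9.1) = 3.017.

k = 3.02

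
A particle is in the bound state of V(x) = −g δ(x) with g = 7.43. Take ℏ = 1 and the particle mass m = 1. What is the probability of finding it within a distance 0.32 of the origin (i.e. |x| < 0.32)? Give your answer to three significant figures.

The normalised bound state is ψ = √κ e^{−κ|x|} with κ = mg/ℏ² = 7.430.
P(|x| < d) = ∫_{−d}^{d} κ e^{−2κ|x|} dx = 1 − e^{−2κd} = 1 − e^{−4.755} = 0.9914.

P = 0.991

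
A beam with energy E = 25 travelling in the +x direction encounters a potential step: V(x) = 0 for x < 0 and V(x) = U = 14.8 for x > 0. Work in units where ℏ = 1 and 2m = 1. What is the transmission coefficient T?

The wavenumbers are k₁ = √(2mE)/ℏ = 5.000 on the left and k₂ = √(2m(E − U))/ℏ = 3.194 on the right.
Matching ψ and ψ′ at x = 0 gives r = (k₁ − k₂)/(k₁ + k₂), so R = r² = 0.04860 and T = 1 − R = 0.9514.

T = 0.951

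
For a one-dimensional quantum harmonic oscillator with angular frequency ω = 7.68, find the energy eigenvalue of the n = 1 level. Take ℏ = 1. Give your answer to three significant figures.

The oscillator eigenvalues are E_n = ℏω(n + ½), so E_1 = 7.68 × 1.5 = 11.52.

E = 11.5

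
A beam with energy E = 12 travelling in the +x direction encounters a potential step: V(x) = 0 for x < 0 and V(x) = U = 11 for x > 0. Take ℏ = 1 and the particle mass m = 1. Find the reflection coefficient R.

R = 0.305

The wavenumbers are k₁ = √(2mE)/ℏ = 4.899 on the left and k₂ = √(2m(E − U))/ℏ = 1.414 on the right.
Continuity of ψ and ψ′ at the step yields the reflection amplitude r = (k₁ − k₂)/(k₁ + k₂) = 0.5520; thus R = |r|² = 0.3047, T = 0.6953.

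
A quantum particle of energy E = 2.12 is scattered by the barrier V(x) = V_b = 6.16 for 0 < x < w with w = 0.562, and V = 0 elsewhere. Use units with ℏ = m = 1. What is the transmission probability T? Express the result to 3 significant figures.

Since E < V_b the interior solution is evanescent with decay constant κ = √(2m(V_b − E))/ℏ = 2.843.
κw = 1.598, sinh(κw) = 2.369.
Matching ψ, ψ′ at both faces gives T = [1 + V_b² sinh²(κw) / (4E(V_b − E))]⁻¹ = 1/7.217 = 0.139.

T = 0.139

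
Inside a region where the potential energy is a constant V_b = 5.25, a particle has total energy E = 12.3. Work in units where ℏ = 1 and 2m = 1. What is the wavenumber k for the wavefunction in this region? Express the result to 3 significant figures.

With E > V_b the solution is oscillatory, ψ ∝ e^{±ikx} with k = √(2m(E − V_b))/ℏ.
k = √(2 × 0.5 × 7.05) = 2.655.

k = 2.66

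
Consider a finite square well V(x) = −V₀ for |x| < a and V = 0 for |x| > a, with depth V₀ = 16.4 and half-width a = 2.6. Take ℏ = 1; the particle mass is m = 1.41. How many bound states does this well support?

N = 12

The dimensionless depth is z₀ = a√(2mV₀)/ℏ = 2.6 × √(46.25) = 17.68.
The even/odd transcendental equations gain one root per π/2 in z₀, giving N = 1 + ⌊2z₀/π⌋ = 1 + ⌊11.26⌋ = 12.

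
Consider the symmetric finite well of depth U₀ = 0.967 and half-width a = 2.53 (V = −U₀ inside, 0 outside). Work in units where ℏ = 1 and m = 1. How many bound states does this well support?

Define the well-strength parameter z₀ = (a/ℏ)√(2mU₀) = 2.53 × √(2·1·0.967) = 3.518.
The even/odd transcendental equations gain one root per π/2 in z₀, giving N = 1 + ⌊2z₀/π⌋ = 1 + ⌊2.240⌋ = 3.

N = 3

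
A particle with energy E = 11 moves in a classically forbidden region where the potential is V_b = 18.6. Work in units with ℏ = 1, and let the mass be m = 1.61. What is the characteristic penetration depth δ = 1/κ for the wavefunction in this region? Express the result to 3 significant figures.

Since E < V_b the TISE in this region is ψ'' = κ²ψ with κ = √(2m(V_b − E))/ℏ.
κ = √(2 × 1.61 × 7.6) = 4.947. The penetration depth is δ = 1/κ = 0.202.

δ = 0.202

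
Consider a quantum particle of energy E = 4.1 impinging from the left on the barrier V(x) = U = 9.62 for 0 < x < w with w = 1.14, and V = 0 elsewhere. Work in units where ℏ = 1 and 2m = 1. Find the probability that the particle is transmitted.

Since E < U the interior solution is evanescent with decay constant κ = √(2m(U − E))/ℏ = 2.349.
κw = 2.678, sinh(κw) = 7.247.
Matching ψ, ψ′ at both faces gives T = [1 + U² sinh²(κw) / (4E(U − E))]⁻¹ = 1/54.68 = 0.0183.

T = 0.0183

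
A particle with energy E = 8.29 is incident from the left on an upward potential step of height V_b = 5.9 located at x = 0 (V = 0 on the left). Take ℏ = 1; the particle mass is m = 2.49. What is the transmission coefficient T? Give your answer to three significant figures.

T = 0.909

On each side the TISE gives plane waves with k = √(2m(E − V))/ℏ: k₁ = √(2·2.49·8.29) = 6.425, k₂ = √(2·2.49·2.39) = 3.450.
Matching ψ and ψ′ at x = 0 gives r = (k₁ − k₂)/(k₁ + k₂), so R = r² = 0.09078 and T = 1 − R = 0.9092.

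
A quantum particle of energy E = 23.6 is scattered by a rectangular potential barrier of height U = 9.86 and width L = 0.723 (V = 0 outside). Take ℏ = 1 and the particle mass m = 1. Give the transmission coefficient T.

T = 0.973

Above the barrier the interior wavenumber is k₂ = √(2m(E − U))/ℏ = 5.242, giving phase k₂L = 3.790.
T = [1 + U² sin²(k₂L) / (4E(E − U))]⁻¹ = 1/1.027 = 0.973.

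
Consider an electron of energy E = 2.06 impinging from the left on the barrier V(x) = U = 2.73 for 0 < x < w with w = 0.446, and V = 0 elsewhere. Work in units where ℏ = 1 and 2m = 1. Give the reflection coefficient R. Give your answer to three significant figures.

Since E < U the interior solution is evanescent with decay constant κ = √(2m(U − E))/ℏ = 0.8185.
κw = 0.3651, sinh(κw) = 0.3732.
Matching ψ, ψ′ at both faces gives T = [1 + U² sinh²(κw) / (4E(U − E))]⁻¹ = 1/1.188 = 0.842.
R = 1 − T = 0.158.

R = 0.158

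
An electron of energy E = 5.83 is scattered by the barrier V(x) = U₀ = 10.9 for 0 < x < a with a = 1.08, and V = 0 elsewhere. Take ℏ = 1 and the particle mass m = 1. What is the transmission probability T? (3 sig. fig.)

T = 0.00409

E < U₀: inside the barrier ψ ∝ e^{±κx} with κ = √(2m(U₀ − E))/ℏ = 3.184.
κa = 3.439, sinh(κa) = 15.56.
The exact tunnelling result is T⁻¹ = 1 + U₀² sinh²(κa) / [4E(U₀ − E)] = 244.4, so T = 0.00409.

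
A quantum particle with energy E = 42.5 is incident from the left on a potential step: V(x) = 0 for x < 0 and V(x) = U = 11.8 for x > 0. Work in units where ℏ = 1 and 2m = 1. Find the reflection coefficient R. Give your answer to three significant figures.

On each side the TISE gives plane waves with k = √(2m(E − V))/ℏ: k₁ = √(2·½·42.5) = 6.519, k₂ = √(2·½·30.7) = 5.541.
Matching ψ and ψ′ at x = 0 gives r = (k₁ − k₂)/(k₁ + k₂), so R = r² = 0.006582 and T = 1 − R = 0.9934.

R = 0.00658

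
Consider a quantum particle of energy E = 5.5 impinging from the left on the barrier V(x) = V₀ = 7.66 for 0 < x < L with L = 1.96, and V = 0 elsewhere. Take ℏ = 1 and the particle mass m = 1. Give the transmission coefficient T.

E < V₀: inside the barrier ψ ∝ e^{±κx} with κ = √(2m(V₀ − E))/ℏ = 2.078.
κL = 4.074, sinh(κL) = 29.38.
The exact tunnelling result is T⁻¹ = 1 + V₀² sinh²(κL) / [4E(V₀ − E)] = 1067, so T = 0.000937.

T = 0.000937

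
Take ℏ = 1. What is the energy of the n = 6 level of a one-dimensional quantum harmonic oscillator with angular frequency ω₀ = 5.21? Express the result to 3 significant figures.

Using E_n = (n + ½)ℏω₀: E_6 = 6.5 × 5.21 = 33.87.

E = 33.9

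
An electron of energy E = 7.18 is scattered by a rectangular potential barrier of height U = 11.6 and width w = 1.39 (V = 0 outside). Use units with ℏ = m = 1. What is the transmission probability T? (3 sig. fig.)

Since E < U the interior solution is evanescent with decay constant κ = √(2m(U − E))/ℏ = 2.973.
κw = 4.133, sinh(κw) = 31.17.
The exact tunnelling result is T⁻¹ = 1 + U² sinh²(κw) / [4E(U − E)] = 1031, so T = 0.000970.

T = 0.000970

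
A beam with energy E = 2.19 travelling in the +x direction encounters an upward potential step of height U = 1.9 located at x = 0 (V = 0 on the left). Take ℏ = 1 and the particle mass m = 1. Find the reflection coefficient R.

The wavenumbers are k₁ = √(2mE)/ℏ = 2.093 on the left and k₂ = √(2m(E − U))/ℏ = 0.7616 on the right.
Continuity of ψ and ψ′ at the step yields the reflection amplitude r = (k₁ − k₂)/(k₁ + k₂) = 0.4664; thus R = |r|² = 0.2175, T = 0.7825.

R = 0.218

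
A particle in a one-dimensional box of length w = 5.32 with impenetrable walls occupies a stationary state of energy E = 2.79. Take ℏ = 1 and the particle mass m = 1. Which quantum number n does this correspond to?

n = 4

For an infinite well E_n = n²π²ℏ²/(2mw²), so n = (w/πℏ)√(2mE).
n = (5.32/π) × √(2 × 1 × 2.79) = 4.000 → n = 4.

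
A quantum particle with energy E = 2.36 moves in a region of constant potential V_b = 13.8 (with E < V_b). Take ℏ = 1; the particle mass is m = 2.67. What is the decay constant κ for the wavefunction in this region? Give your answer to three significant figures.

κ = 7.82

Since E < V_b the TISE in this region is ψ'' = κ²ψ with κ = √(2m(V_b − E))/ℏ.
κ = √(2 × 2.67 × 11.44) = 7.816.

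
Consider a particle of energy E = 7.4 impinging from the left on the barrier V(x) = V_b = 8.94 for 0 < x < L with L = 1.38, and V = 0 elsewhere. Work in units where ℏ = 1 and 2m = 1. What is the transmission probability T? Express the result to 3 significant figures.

E < V_b: inside the barrier ψ ∝ e^{±κx} with κ = √(2m(V_b − E))/ℏ = 1.241.
κL = 1.713, sinh(κL) = 2.681.
Matching ψ, ψ′ at both faces gives T = [1 + V_b² sinh²(κL) / (4E(V_b − E))]⁻¹ = 1/13.61 = 0.0735.

T = 0.0735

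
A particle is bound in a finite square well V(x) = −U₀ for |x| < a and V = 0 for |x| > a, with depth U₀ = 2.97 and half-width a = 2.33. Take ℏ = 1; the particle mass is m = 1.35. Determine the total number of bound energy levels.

The dimensionless depth is z₀ = a√(2mU₀)/ℏ = 2.33 × √(8.019) = 6.598.
The even/odd transcendental equations gain one root per π/2 in z₀, giving N = 1 + ⌊2z₀/π⌋ = 1 + ⌊4.200⌋ = 5.

N = 5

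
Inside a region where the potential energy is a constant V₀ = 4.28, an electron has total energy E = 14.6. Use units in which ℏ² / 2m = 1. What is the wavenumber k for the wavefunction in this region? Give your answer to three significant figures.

With E > V₀ the solution is oscillatory, ψ ∝ e^{±ikx} with k = √(2m(E − V₀))/ℏ.
k = √(2 × 0.5 × 10.32) = 3.212.

k = 3.21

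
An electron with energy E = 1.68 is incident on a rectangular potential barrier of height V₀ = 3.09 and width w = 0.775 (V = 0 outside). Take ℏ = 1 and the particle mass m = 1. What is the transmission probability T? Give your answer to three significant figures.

T = 0.255

E < V₀: inside the barrier ψ ∝ e^{±κx} with κ = √(2m(V₀ − E))/ℏ = 1.679.
κw = 1.301, sinh(κw) = 1.701.
The exact tunnelling result is T⁻¹ = 1 + V₀² sinh²(κw) / [4E(V₀ − E)] = 3.916, so T = 0.255.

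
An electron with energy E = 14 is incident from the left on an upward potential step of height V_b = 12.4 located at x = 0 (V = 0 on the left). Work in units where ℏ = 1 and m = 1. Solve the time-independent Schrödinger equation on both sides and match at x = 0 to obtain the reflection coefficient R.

R = 0.245

The wavenumbers are k₁ = √(2mE)/ℏ = 5.292 on the left and k₂ = √(2m(E − V_b))/ℏ = 1.789 on the right.
Matching ψ and ψ′ at x = 0 gives r = (k₁ − k₂)/(k₁ + k₂), so R = r² = 0.2447 and T = 1 − R = 0.7553.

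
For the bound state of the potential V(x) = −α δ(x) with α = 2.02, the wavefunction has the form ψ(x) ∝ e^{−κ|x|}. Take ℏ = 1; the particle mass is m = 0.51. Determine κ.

κ = 1.03

Integrate −(ℏ²/2m)ψ'' − αδ(x)ψ = Eψ from −ε to +ε: the ψ'' term gives ψ'(0⁺) − ψ'(0⁻) and the δ term gives −(2mα/ℏ²)ψ(0).
With ψ ∝ e^{−κ|x|} this yields −2κ = −2mα/ℏ², so κ = mα/ℏ² = 1.030.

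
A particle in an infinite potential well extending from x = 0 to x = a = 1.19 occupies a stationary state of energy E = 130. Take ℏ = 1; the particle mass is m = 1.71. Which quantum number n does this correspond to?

From E_n = n²π²ℏ²/(2ma²) invert to n = √(2ma²E)/(πℏ).
n = (1.19/π) × √(2 × 1.71 × 130) = 7.987 → n = 8.

n = 8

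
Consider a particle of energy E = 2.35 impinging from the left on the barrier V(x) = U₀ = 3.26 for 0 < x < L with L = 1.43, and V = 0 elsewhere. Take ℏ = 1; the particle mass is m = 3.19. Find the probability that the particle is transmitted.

T = 0.00327

Since E < U₀ the interior solution is evanescent with decay constant κ = √(2m(U₀ − E))/ℏ = 2.410.
κL = 3.446, sinh(κL) = 15.67.
Matching ψ, ψ′ at both faces gives T = [1 + U₀² sinh²(κL) / (4E(U₀ − E))]⁻¹ = 1/305.9 = 0.00327.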